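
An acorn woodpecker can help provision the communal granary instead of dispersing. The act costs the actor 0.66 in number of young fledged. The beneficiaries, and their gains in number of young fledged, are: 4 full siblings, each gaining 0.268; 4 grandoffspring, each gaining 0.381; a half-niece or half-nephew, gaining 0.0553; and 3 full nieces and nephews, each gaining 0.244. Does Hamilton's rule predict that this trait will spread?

Hamilton's rule: the trait is favored when the sum of r·B over every recipient exceeds the actor's cost C.
r to a full sibling = 1/2 (full sibs share both parents — two paths of length 2: r = 2·(1/2)^2 = 1/2).
r to a grandoffspring = 1/4 (two parent–offspring links: r = (1/2)^2 = 1/4).
r to a half-niece or half-nephew = 1/8 (half-aunt/uncle↔niece/nephew: one path of length 3: r = (1/2)^3 = 1/8).
r to a full niece or nephew = 1/4 (full aunt/uncle↔niece/nephew: two paths of length 3 through the shared grandparent pair: r = 2·(1/2)^3 = 1/4).
Summing one r·B term per recipient: 4·0.5·0.268 + 4·0.25·0.381 + 1·0.125·0.0553 + 3·0.25·0.244 = 1.1069125.
1.1069125 > 0.66: the indirect benefit exceeds the cost.

Yes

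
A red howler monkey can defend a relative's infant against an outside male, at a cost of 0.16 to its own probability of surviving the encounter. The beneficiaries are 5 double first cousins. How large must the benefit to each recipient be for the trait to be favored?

r to a double first cousin = 0.25 (double first cousins share both grandparent pairs — four paths of length 4: r = 4·(1/2)^4 = 1/4).
Hamilton's rule with n recipients of equal r: n·r·B > C, so B > C/(n·r) = 0.16/(5·0.25) = 0.128.

0.128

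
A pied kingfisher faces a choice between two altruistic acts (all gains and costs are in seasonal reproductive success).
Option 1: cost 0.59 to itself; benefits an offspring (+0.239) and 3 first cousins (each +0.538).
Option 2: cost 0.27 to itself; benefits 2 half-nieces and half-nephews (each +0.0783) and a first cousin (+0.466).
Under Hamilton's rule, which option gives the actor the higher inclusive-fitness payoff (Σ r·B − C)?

Option 2

Option 1: r to an offspring = 0.5.
Option 1: r to a first cousin = 0.125.
Option 1: Σ r·B − C = (1·0.5·0.239 + 3·0.125·0.538) − 0.59 = -0.26875.
Option 2: r to a half-niece or half-nephew = 0.125.
Option 2: r to a first cousin = 0.125.
Option 2: Σ r·B − C = (2·0.125·0.0783 + 1·0.125·0.466) − 0.27 = -0.192175.
Option 2 has the higher net inclusive-fitness payoff.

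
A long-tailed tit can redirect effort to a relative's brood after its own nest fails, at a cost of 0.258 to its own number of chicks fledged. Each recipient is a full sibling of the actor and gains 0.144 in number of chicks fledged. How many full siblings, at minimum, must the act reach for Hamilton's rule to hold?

r to a full sibling = 0.5 (full sibs share both parents — two paths of length 2: r = 2·(1/2)^2 = 1/2).
Hamilton's rule: n·r·B > C  ⇒  n > C/(r·B) = 0.258/(0.5·0.144) = 3.583.
The smallest integer exceeding 3.583 is 4.

4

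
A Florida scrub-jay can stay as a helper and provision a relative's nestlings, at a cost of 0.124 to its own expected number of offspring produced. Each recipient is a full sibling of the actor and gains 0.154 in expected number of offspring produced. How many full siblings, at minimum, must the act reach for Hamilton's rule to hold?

2

r to a full sibling = 0.5 (full sibs share both parents — two paths of length 2: r = 2·(1/2)^2 = 1/2).
Hamilton's rule: n·r·B > C  ⇒  n > C/(r·B) = 0.124/(0.5·0.154) = 1.61.
The smallest integer exceeding 1.61 is 2.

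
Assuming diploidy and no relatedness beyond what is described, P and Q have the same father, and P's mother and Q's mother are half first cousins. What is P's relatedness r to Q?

0.265625

Relatedness sums over independent paths through distinct common ancestors.
P and Q are related in two ways: half-sibs through their shared father (r = 1/4) and half second cousins through their mothers (r = 1/64).
r = 1/4 + 1/64 = 0.265625.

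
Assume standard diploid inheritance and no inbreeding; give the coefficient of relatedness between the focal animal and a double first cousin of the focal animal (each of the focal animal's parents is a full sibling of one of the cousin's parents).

0.25

Each parent–offspring link contributes a factor of 1/2, and independent paths through distinct common ancestors add.
Double first cousins share both grandparent pairs — four paths of length 4: r = 4·(1/2)^4 = 1/4.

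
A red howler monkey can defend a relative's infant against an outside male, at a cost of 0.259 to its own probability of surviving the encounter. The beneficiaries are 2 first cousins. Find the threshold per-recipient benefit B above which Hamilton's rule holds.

r to a first cousin = 0.125 (first cousins share one grandparent pair — two paths of length 4: r = 2·(1/2)^4 = 1/8).
Hamilton's rule with n recipients of equal r: n·r·B > C, so B > C/(n·r) = 0.259/(2·0.125) = 1.036.

1.036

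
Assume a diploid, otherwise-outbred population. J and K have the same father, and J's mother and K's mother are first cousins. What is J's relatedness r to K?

Relatedness sums over independent paths through distinct common ancestors.
J and K are related in two ways: half-sibs through their shared father (r = 1/4) and second cousins through their mothers (r = 1/32).
r = 1/4 + 1/32 = 0.28125.

0.28125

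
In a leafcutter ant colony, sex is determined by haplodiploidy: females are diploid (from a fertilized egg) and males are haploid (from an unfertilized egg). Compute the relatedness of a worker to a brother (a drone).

Her haploid brother carries none of their father's genes and a random half of their mother's genome; that half matches the maternal half of her own genome with probability 1/2: r = 1/2 · 1/2 = 1/4.

0.25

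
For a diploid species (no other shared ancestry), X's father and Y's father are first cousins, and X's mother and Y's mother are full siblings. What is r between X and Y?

Relatedness sums over independent paths through distinct common ancestors.
X and Y are related in two ways: second cousins through their fathers (r = 1/32) and first cousins through their mothers (r = 1/8).
r = 1/32 + 1/8 = 0.15625.

0.15625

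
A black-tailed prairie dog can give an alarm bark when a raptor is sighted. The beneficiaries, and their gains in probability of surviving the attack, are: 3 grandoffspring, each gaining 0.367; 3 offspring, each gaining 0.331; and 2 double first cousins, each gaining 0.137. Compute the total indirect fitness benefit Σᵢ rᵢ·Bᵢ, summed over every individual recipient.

r to a grandoffspring = 1/4 (two parent–offspring links: r = (1/2)^2 = 1/4).
r to an offspring = 1/2 (one parent–offspring link: r = (1/2)^1 = 1/2).
r to a double first cousin = 0.25 (double first cousins share both grandparent pairs — four paths of length 4: r = 4·(1/2)^4 = 1/4).
Summing one r·B term per recipient: 3·0.25·0.367 + 3·0.5·0.331 + 2·0.25·0.137 = 0.84025.

0.84025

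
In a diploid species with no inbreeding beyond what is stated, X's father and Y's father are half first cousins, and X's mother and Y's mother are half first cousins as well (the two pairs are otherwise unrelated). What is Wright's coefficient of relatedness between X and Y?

Independent pedigree routes through distinct common ancestors add.
X and Y are related in two ways: half second cousins through their fathers (r = 1/64) and half second cousins through their mothers (r = 1/64).
r = 1/64 + 1/64 = 1/32 = 0.03125.

0.03125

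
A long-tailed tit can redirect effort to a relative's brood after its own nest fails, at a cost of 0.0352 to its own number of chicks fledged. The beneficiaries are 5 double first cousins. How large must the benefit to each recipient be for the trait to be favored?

0.0282

r to a double first cousin = 1/4 (double first cousins share both grandparent pairs — four paths of length 4: r = 4·(1/2)^4 = 1/4).
Hamilton's rule with n recipients of equal r: n·r·B > C, so B > C/(n·r) = 0.0352/(5·0.25) = 0.0282.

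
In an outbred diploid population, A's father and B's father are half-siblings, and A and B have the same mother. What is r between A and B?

0.3125

Wright's path rule: contributions from independent ancestry routes add.
A and B are related in two ways: half first cousins through their fathers (r = 1/16) and half-sibs through their shared mother (r = 1/4).
r = 1/16 + 1/4 = 0.3125.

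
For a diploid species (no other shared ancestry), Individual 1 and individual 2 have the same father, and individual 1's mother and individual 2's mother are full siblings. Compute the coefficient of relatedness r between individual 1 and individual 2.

0.375

Wright's path rule: contributions from independent ancestry routes add.
Individual 1 and individual 2 are related in two ways: half-sibs through their shared father (r = 1/4) and first cousins through their mothers (r = 1/8).
r = 1/4 + 1/8 = 0.375.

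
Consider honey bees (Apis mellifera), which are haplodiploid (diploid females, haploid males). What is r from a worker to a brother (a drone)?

Her haploid brother carries none of their father's genes and a random half of their mother's genome; that half matches the maternal half of her own genome with probability 1/2: r = 1/2 · 1/2 = 1/4.

0.25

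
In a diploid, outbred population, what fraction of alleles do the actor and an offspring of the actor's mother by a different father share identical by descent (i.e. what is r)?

Each parent–offspring link contributes a factor of 1/2, and independent paths through distinct common ancestors add.
Half-sibs share one parent — one path of length 2: r = (1/2)^2 = 1/4.

0.25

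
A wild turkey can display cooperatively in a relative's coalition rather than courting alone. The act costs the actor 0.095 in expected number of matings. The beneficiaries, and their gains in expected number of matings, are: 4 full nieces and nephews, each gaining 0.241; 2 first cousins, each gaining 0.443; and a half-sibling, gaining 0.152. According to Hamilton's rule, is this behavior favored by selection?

Hamilton's rule: the trait is favored when the sum of r·B over every recipient exceeds the actor's cost C.
r to a full niece or nephew = 1/4 (full aunt/uncle↔niece/nephew: two paths of length 3 through the shared grandparent pair: r = 2·(1/2)^3 = 1/4).
r to a first cousin = 0.125 (first cousins share one grandparent pair — two paths of length 4: r = 2·(1/2)^4 = 1/8).
r to a half-sibling = 0.25 (half-sibs share one parent — one path of length 2: r = (1/2)^2 = 1/4).
Summing one r·B term per recipient: 4·0.25·0.241 + 2·0.125·0.443 + 1·0.25·0.152 = 0.38975.
0.38975 > 0.095: the indirect benefit exceeds the cost.

Yes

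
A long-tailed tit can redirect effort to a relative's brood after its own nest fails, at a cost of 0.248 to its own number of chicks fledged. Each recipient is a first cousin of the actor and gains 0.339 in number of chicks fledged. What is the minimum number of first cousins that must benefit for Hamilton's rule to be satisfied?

6

r to a first cousin = 0.125 (first cousins share one grandparent pair — two paths of length 4: r = 2·(1/2)^4 = 1/8).
Hamilton's rule: n·r·B > C  ⇒  n > C/(r·B) = 0.248/(0.125·0.339) = 5.853.
The smallest integer exceeding 5.853 is 6.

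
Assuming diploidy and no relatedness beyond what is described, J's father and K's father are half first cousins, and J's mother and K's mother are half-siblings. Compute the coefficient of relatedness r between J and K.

Wright's path rule: contributions from independent ancestry routes add.
J and K are related in two ways: half second cousins through their fathers (r = 1/64) and half first cousins through their mothers (r = 1/16).
r = 1/64 + 1/16 = 0.078125.

0.078125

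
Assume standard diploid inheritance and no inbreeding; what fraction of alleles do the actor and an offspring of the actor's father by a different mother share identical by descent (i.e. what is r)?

Each parent–offspring link contributes a factor of 1/2, and independent paths through distinct common ancestors add.
Half-sibs share one parent — one path of length 2: r = (1/2)^2 = 1/4.

0.25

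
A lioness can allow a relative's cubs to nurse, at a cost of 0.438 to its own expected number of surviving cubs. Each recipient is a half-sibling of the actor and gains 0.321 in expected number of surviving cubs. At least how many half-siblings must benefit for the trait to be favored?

6

r to a half-sibling = 1/4 (half-sibs share one parent — one path of length 2: r = (1/2)^2 = 1/4).
Hamilton's rule: n·r·B > C  ⇒  n > C/(r·B) = 0.438/(0.25·0.321) = 5.458.
The smallest integer exceeding 5.458 is 6.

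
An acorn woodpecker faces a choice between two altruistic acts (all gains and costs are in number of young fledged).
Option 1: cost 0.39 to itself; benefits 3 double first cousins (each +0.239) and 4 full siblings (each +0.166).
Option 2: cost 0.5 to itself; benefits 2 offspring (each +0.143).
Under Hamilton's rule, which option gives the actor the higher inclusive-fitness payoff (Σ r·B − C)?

Option 1: r to a double first cousin = 0.25.
Option 1: r to a full sibling = 0.5.
Option 1: Σ r·B − C = (3·0.25·0.239 + 4·0.5·0.166) − 0.39 = 0.12125.
Option 2: r to an offspring = 0.5.
Option 2: Σ r·B − C = (2·0.5·0.143) − 0.5 = -0.357.
Option 1 has the higher net inclusive-fitness payoff.

Option 1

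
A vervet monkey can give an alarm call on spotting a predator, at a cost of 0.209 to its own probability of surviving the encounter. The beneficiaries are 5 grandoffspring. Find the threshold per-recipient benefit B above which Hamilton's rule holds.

r to a grandoffspring = 0.25 (two parent–offspring links: r = (1/2)^2 = 1/4).
Hamilton's rule with n recipients of equal r: n·r·B > C, so B > C/(n·r) = 0.209/(5·0.25) = 0.1672.

0.1672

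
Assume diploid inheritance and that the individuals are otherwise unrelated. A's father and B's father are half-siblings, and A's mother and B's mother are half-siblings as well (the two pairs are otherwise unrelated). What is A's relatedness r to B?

0.125

Relatedness sums over independent paths through distinct common ancestors.
A and B are related in two ways: half first cousins through their fathers (r = 1/16) and half first cousins through their mothers (r = 1/16).
r = 1/16 + 1/16 = 1/8 = 0.125.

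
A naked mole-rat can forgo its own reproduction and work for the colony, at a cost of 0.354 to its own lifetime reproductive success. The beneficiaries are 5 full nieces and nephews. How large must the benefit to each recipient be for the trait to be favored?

r to a full niece or nephew = 0.25 (full aunt/uncle↔niece/nephew: two paths of length 3 through the shared grandparent pair: r = 2·(1/2)^3 = 1/4).
Hamilton's rule with n recipients of equal r: n·r·B > C, so B > C/(n·r) = 0.354/(5·0.25) = 0.2832.

0.2832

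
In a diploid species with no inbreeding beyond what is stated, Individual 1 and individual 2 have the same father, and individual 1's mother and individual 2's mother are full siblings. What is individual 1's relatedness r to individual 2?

Wright's path rule: contributions from independent ancestry routes add.
Individual 1 and individual 2 are related in two ways: half-sibs through their shared father (r = 1/4) and first cousins through their mothers (r = 1/8).
r = 1/4 + 1/8 = 0.375.

0.375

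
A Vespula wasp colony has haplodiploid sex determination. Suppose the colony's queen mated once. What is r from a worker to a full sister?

0.75

Haplodiploid full sisters inherit their father's entire haploid genome identically (contributing 1/2) and on average half of their mother's contribution (1/2 · 1/2 = 1/4); r = 1/2 + 1/4 = 3/4.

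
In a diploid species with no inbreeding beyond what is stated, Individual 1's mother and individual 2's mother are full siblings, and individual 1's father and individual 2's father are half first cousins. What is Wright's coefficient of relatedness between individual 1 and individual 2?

0.140625

With two independent routes of shared ancestry, r is the sum of the two contributions.
Individual 1 and individual 2 are related in two ways: first cousins through their mothers (r = 1/8) and half second cousins through their fathers (r = 1/64).
r = 1/8 + 1/64 = 0.140625.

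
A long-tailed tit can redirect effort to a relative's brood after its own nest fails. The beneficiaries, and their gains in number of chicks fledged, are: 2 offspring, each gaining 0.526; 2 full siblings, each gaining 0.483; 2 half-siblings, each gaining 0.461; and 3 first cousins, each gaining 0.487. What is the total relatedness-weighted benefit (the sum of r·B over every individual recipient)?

1.422125

r to an offspring = 1/2 (one parent–offspring link: r = (1/2)^1 = 1/2).
r to a full sibling = 0.5 (full sibs share both parents — two paths of length 2: r = 2·(1/2)^2 = 1/2).
r to a half-sibling = 1/4 (half-sibs share one parent — one path of length 2: r = (1/2)^2 = 1/4).
r to a first cousin = 0.125 (first cousins share one grandparent pair — two paths of length 4: r = 2·(1/2)^4 = 1/8).
Summing one r·B term per recipient: 2·0.5·0.526 + 2·0.5·0.483 + 2·0.25·0.461 + 3·0.125·0.487 = 1.422125.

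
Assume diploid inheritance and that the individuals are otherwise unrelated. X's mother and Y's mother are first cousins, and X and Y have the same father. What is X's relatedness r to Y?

Relatedness sums over independent paths through distinct common ancestors.
X and Y are related in two ways: second cousins through their mothers (r = 1/32) and half-sibs through their shared father (r = 1/4).
r = 1/32 + 1/4 = 0.28125.

0.28125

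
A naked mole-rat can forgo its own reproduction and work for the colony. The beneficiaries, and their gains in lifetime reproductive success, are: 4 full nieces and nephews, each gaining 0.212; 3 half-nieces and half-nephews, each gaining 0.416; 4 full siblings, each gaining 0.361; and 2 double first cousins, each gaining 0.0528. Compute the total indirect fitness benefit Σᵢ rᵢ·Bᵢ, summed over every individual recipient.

1.1164

r to a full niece or nephew = 1/4 (full aunt/uncle↔niece/nephew: two paths of length 3 through the shared grandparent pair: r = 2·(1/2)^3 = 1/4).
r to a half-niece or half-nephew = 0.125 (half-aunt/uncle↔niece/nephew: one path of length 3: r = (1/2)^3 = 1/8).
r to a full sibling = 1/2 (full sibs share both parents — two paths of length 2: r = 2·(1/2)^2 = 1/2).
r to a double first cousin = 1/4 (double first cousins share both grandparent pairs — four paths of length 4: r = 4·(1/2)^4 = 1/4).
Summing one r·B term per recipient: 4·0.25·0.212 + 3·0.125·0.416 + 4·0.5·0.361 + 2·0.25·0.0528 = 1.1164.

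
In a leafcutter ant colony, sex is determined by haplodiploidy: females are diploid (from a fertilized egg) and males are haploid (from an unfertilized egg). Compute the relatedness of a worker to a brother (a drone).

0.25

Her haploid brother carries none of their father's genes and a random half of their mother's genome; that half matches the maternal half of her own genome with probability 1/2: r = 1/2 · 1/2 = 1/4.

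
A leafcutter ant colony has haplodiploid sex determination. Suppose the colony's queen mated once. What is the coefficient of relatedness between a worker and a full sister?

0.75

Haplodiploid full sisters inherit their father's entire haploid genome identically (contributing 1/2) and on average half of their mother's contribution (1/2 · 1/2 = 1/4); r = 1/2 + 1/4 = 3/4.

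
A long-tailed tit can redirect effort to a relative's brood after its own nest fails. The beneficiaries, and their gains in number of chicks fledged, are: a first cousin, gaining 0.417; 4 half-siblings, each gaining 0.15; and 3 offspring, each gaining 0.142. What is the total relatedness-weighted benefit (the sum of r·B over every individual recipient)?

r to a first cousin = 0.125 (first cousins share one grandparent pair — two paths of length 4: r = 2·(1/2)^4 = 1/8).
r to a half-sibling = 1/4 (half-sibs share one parent — one path of length 2: r = (1/2)^2 = 1/4).
r to an offspring = 0.5 (one parent–offspring link: r = (1/2)^1 = 1/2).
Summing one r·B term per recipient: 1·0.125·0.417 + 4·0.25·0.15 + 3·0.5·0.142 = 0.415125.

0.415125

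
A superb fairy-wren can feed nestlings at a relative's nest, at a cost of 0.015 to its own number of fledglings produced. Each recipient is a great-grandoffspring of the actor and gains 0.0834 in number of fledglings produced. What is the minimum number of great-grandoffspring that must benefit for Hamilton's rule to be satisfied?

r to a great-grandoffspring = 0.125 (three parent–offspring links: r = (1/2)^3 = 1/8).
Hamilton's rule: n·r·B > C  ⇒  n > C/(r·B) = 0.015/(0.125·0.0834) = 1.439.
The smallest integer exceeding 1.439 is 2.

2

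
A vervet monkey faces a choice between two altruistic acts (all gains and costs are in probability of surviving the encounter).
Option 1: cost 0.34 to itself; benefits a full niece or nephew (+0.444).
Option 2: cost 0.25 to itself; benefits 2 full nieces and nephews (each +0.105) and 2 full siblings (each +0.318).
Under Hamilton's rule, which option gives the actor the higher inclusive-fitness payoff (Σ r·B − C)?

Option 2

Option 1: r to a full niece or nephew = 0.25.
Option 1: Σ r·B − C = (1·0.25·0.444) − 0.34 = -0.229.
Option 2: r to a full niece or nephew = 0.25.
Option 2: r to a full sibling = 0.5.
Option 2: Σ r·B − C = (2·0.25·0.105 + 2·0.5·0.318) − 0.25 = 0.1205.
Option 2 has the higher net inclusive-fitness payoff.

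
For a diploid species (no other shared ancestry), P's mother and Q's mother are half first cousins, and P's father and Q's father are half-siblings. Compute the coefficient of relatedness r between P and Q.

0.078125

Relatedness sums over independent paths through distinct common ancestors.
P and Q are related in two ways: half second cousins through their mothers (r = 1/64) and half first cousins through their fathers (r = 1/16).
r = 1/64 + 1/16 = 0.078125.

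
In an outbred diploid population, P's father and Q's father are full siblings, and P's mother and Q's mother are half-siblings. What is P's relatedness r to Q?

0.1875

Independent pedigree routes through distinct common ancestors add.
P and Q are related in two ways: first cousins through their fathers (r = 1/8) and half first cousins through their mothers (r = 1/16).
r = 1/8 + 1/16 = 3/16 = 0.1875.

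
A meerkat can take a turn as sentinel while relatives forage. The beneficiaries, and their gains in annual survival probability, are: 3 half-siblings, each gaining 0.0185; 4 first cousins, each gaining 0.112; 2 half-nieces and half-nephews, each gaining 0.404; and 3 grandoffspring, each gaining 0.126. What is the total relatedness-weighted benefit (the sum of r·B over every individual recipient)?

r to a half-sibling = 0.25 (half-sibs share one parent — one path of length 2: r = (1/2)^2 = 1/4).
r to a first cousin = 1/8 (first cousins share one grandparent pair — two paths of length 4: r = 2·(1/2)^4 = 1/8).
r to a half-niece or half-nephew = 1/8 (half-aunt/uncle↔niece/nephew: one path of length 3: r = (1/2)^3 = 1/8).
r to a grandoffspring = 1/4 (two parent–offspring links: r = (1/2)^2 = 1/4).
Summing one r·B term per recipient: 3·0.25·0.0185 + 4·0.125·0.112 + 2·0.125·0.404 + 3·0.25·0.126 = 0.265375.

0.265375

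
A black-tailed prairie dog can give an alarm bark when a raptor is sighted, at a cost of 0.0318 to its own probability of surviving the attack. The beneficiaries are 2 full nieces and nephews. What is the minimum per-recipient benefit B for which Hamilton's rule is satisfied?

0.0636

r to a full niece or nephew = 1/4 (full aunt/uncle↔niece/nephew: two paths of length 3 through the shared grandparent pair: r = 2·(1/2)^3 = 1/4).
Hamilton's rule with n recipients of equal r: n·r·B > C, so B > C/(n·r) = 0.0318/(2·0.25) = 0.0636.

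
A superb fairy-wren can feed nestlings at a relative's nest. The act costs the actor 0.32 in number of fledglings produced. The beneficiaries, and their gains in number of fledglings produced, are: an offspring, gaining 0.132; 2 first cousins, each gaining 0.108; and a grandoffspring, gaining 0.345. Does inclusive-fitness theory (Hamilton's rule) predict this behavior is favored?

Hamilton's rule: the trait is favored when the sum of r·B over every recipient exceeds the actor's cost C.
r to an offspring = 0.5 (one parent–offspring link: r = (1/2)^1 = 1/2).
r to a first cousin = 1/8 (first cousins share one grandparent pair — two paths of length 4: r = 2·(1/2)^4 = 1/8).
r to a grandoffspring = 1/4 (two parent–offspring links: r = (1/2)^2 = 1/4).
Summing one r·B term per recipient: 1·0.5·0.132 + 2·0.125·0.108 + 1·0.25·0.345 = 0.17925.
0.17925 < 0.32: the indirect benefit is less than the cost.

No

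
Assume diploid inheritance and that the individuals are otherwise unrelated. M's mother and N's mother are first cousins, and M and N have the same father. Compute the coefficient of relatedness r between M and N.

0.28125

With two independent routes of shared ancestry, r is the sum of the two contributions.
M and N are related in two ways: second cousins through their mothers (r = 1/32) and half-sibs through their shared father (r = 1/4).
r = 1/32 + 1/4 = 9/32 = 0.28125.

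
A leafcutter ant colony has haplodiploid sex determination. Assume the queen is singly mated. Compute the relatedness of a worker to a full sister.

Haplodiploid full sisters inherit their father's entire haploid genome identically (contributing 1/2) and on average half of their mother's contribution (1/2 · 1/2 = 1/4); r = 1/2 + 1/4 = 3/4.

0.75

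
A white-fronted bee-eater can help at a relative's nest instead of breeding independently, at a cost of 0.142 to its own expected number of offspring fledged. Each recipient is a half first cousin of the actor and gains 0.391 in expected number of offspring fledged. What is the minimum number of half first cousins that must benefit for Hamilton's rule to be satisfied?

r to a half first cousin = 0.0625 (half first cousins share one grandparent — one path of length 4: r = (1/2)^4 = 1/16).
Hamilton's rule: n·r·B > C  ⇒  n > C/(r·B) = 0.142/(0.0625·0.391) = 5.811.
The smallest integer exceeding 5.811 is 6.

6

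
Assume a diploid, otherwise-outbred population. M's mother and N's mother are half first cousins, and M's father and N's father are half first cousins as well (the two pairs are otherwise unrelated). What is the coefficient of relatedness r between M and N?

With two independent routes of shared ancestry, r is the sum of the two contributions.
M and N are related in two ways: half second cousins through their mothers (r = 1/64) and half second cousins through their fathers (r = 1/64).
r = 1/64 + 1/64 = 1/32 = 0.03125.

0.03125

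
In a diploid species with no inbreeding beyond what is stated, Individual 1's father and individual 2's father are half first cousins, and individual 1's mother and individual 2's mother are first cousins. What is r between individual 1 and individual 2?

Independent pedigree routes through distinct common ancestors add.
Individual 1 and individual 2 are related in two ways: half second cousins through their fathers (r = 1/64) and second cousins through their mothers (r = 1/32).
r = 1/64 + 1/32 = 3/64 = 0.046875.

0.046875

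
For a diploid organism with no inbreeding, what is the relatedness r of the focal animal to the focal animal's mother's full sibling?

0.25

Each parent–offspring link contributes a factor of 1/2, and independent paths through distinct common ancestors add.
Full aunt/uncle↔niece/nephew: two paths of length 3 through the shared grandparent pair: r = 2·(1/2)^3 = 1/4.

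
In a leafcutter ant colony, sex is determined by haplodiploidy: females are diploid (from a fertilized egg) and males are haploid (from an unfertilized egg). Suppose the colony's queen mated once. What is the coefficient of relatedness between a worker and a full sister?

0.75

Haplodiploid full sisters inherit their father's entire haploid genome identically (contributing 1/2) and on average half of their mother's contribution (1/2 · 1/2 = 1/4); r = 1/2 + 1/4 = 3/4.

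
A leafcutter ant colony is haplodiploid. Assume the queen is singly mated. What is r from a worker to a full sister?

Haplodiploid full sisters inherit their father's entire haploid genome identically (contributing 1/2) and on average half of their mother's contribution (1/2 · 1/2 = 1/4); r = 1/2 + 1/4 = 3/4.

0.75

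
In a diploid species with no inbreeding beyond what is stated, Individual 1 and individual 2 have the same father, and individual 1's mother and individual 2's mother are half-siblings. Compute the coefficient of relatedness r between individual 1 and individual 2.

0.3125

Relatedness sums over independent paths through distinct common ancestors.
Individual 1 and individual 2 are related in two ways: half-sibs through their shared father (r = 1/4) and half first cousins through their mothers (r = 1/16).
r = 1/4 + 1/16 = 5/16 = 0.3125.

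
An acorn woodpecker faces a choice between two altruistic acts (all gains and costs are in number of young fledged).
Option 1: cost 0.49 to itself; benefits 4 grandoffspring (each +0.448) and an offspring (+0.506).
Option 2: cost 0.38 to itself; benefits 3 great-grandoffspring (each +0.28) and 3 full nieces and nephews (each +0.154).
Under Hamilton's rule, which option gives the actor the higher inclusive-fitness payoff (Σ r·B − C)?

Option 1: r to a grandoffspring = 0.25.
Option 1: r to an offspring = 0.5.
Option 1: Σ r·B − C = (4·0.25·0.448 + 1·0.5·0.506) − 0.49 = 0.211.
Option 2: r to a great-grandoffspring = 0.125.
Option 2: r to a full niece or nephew = 0.25.
Option 2: Σ r·B − C = (3·0.125·0.28 + 3·0.25·0.154) − 0.38 = -0.1595.
Option 1 has the higher net inclusive-fitness payoff.

Option 1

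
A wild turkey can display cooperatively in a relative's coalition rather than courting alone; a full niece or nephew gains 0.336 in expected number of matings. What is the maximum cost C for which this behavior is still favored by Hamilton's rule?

0.084

r to a full niece or nephew = 1/4 (full aunt/uncle↔niece/nephew: two paths of length 3 through the shared grandparent pair: r = 2·(1/2)^3 = 1/4).
Hamilton's rule: n·r·B > C, so the trait is favored while C < n·r·B = 1·0.25·0.336 = 0.084.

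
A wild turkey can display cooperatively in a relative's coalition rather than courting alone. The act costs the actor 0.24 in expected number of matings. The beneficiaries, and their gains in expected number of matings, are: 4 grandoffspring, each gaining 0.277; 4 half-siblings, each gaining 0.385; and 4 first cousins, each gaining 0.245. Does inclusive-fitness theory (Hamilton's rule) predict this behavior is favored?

Hamilton's rule: the trait is favored when the sum of r·B over every recipient exceeds the actor's cost C.
r to a grandoffspring = 1/4 (two parent–offspring links: r = (1/2)^2 = 1/4).
r to a half-sibling = 0.25 (half-sibs share one parent — one path of length 2: r = (1/2)^2 = 1/4).
r to a first cousin = 0.125 (first cousins share one grandparent pair — two paths of length 4: r = 2·(1/2)^4 = 1/8).
Summing one r·B term per recipient: 4·0.25·0.277 + 4·0.25·0.385 + 4·0.125·0.245 = 0.7845.
0.7845 > 0.24: the indirect benefit exceeds the cost.

Yes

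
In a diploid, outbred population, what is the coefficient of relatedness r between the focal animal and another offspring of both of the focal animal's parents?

0.5

Each parent–offspring link contributes a factor of 1/2, and independent paths through distinct common ancestors add.
Full sibs share both parents — two paths of length 2: r = 2·(1/2)^2 = 1/2.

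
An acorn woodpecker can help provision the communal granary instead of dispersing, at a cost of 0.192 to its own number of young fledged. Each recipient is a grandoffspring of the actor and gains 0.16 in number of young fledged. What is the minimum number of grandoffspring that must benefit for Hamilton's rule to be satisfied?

5

r to a grandoffspring = 0.25 (two parent–offspring links: r = (1/2)^2 = 1/4).
Hamilton's rule: n·r·B > C  ⇒  n > C/(r·B) = 0.192/(0.25·0.16) = 4.8.
The smallest integer exceeding 4.8 is 5.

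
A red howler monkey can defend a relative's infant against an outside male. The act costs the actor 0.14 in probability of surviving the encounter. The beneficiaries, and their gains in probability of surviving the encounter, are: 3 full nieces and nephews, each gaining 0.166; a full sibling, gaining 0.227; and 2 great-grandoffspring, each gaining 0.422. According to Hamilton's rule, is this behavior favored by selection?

Yes

Hamilton's rule: the trait is favored when the sum of r·B over every recipient exceeds the actor's cost C.
r to a full niece or nephew = 0.25 (full aunt/uncle↔niece/nephew: two paths of length 3 through the shared grandparent pair: r = 2·(1/2)^3 = 1/4).
r to a full sibling = 0.5 (full sibs share both parents — two paths of length 2: r = 2·(1/2)^2 = 1/2).
r to a great-grandoffspring = 1/8 (three parent–offspring links: r = (1/2)^3 = 1/8).
Summing one r·B term per recipient: 3·0.25·0.166 + 1·0.5·0.227 + 2·0.125·0.422 = 0.3435.
0.3435 > 0.14: the indirect benefit exceeds the cost.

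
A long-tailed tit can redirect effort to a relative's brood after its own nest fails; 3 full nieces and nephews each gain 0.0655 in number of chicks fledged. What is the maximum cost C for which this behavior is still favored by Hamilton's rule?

r to a full niece or nephew = 1/4 (full aunt/uncle↔niece/nephew: two paths of length 3 through the shared grandparent pair: r = 2·(1/2)^3 = 1/4).
Hamilton's rule: n·r·B > C, so the trait is favored while C < n·r·B = 3·0.25·0.0655 = 0.049125.

0.049125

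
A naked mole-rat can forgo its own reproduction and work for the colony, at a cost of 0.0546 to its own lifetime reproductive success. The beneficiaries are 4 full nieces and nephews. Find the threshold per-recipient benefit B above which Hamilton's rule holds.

r to a full niece or nephew = 1/4 (full aunt/uncle↔niece/nephew: two paths of length 3 through the shared grandparent pair: r = 2·(1/2)^3 = 1/4).
Hamilton's rule with n recipients of equal r: n·r·B > C, so B > C/(n·r) = 0.0546/(4·0.25) = 0.0546.

0.0546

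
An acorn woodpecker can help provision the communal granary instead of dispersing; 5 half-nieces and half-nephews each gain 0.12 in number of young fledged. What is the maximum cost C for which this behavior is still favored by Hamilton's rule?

r to a half-niece or half-nephew = 0.125 (half-aunt/uncle↔niece/nephew: one path of length 3: r = (1/2)^3 = 1/8).
Hamilton's rule: n·r·B > C, so the trait is favored while C < n·r·B = 5·0.125·0.12 = 0.075.

0.075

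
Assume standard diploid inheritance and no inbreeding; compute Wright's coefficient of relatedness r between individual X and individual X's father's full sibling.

0.25

Each parent–offspring link contributes a factor of 1/2, and independent paths through distinct common ancestors add.
Full aunt/uncle↔niece/nephew: two paths of length 3 through the shared grandparent pair: r = 2·(1/2)^3 = 1/4.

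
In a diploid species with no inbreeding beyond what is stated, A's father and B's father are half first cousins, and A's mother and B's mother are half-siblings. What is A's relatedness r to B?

0.078125

Relatedness sums over independent paths through distinct common ancestors.
A and B are related in two ways: half second cousins through their fathers (r = 1/64) and half first cousins through their mothers (r = 1/16).
r = 1/64 + 1/16 = 0.078125.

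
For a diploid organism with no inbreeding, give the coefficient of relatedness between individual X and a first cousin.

0.125

Each parent–offspring link contributes a factor of 1/2, and independent paths through distinct common ancestors add.
First cousins share one grandparent pair — two paths of length 4: r = 2·(1/2)^4 = 1/8.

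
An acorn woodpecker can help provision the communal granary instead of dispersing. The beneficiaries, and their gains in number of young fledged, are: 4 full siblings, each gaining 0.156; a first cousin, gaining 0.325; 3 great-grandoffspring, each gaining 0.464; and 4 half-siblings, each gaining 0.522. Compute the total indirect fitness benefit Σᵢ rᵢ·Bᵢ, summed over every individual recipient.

1.048625

r to a full sibling = 0.5 (full sibs share both parents — two paths of length 2: r = 2·(1/2)^2 = 1/2).
r to a first cousin = 1/8 (first cousins share one grandparent pair — two paths of length 4: r = 2·(1/2)^4 = 1/8).
r to a great-grandoffspring = 1/8 (three parent–offspring links: r = (1/2)^3 = 1/8).
r to a half-sibling = 0.25 (half-sibs share one parent — one path of length 2: r = (1/2)^2 = 1/4).
Summing one r·B term per recipient: 4·0.5·0.156 + 1·0.125·0.325 + 3·0.125·0.464 + 4·0.25·0.522 = 1.048625.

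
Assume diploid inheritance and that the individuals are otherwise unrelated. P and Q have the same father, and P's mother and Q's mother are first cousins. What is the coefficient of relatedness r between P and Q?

0.28125

Relatedness sums over independent paths through distinct common ancestors.
P and Q are related in two ways: half-sibs through their shared father (r = 1/4) and second cousins through their mothers (r = 1/32).
r = 1/4 + 1/32 = 9/32 = 0.28125.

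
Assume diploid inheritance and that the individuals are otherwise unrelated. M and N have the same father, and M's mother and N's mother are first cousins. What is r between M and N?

0.28125

With two independent routes of shared ancestry, r is the sum of the two contributions.
M and N are related in two ways: half-sibs through their shared father (r = 1/4) and second cousins through their mothers (r = 1/32).
r = 1/4 + 1/32 = 9/32 = 0.28125.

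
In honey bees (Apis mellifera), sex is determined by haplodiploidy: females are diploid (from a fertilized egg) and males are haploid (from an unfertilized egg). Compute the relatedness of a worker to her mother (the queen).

One meiotic link between diploid queen and diploid daughter: r = 1/2.

0.5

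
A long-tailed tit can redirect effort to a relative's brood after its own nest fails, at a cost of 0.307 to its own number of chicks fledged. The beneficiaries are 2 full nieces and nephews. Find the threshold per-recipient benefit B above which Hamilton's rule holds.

r to a full niece or nephew = 0.25 (full aunt/uncle↔niece/nephew: two paths of length 3 through the shared grandparent pair: r = 2·(1/2)^3 = 1/4).
Hamilton's rule with n recipients of equal r: n·r·B > C, so B > C/(n·r) = 0.307/(2·0.25) = 0.614.

0.614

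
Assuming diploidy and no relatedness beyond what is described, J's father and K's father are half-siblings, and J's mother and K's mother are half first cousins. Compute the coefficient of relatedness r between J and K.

Wright's path rule: contributions from independent ancestry routes add.
J and K are related in two ways: half first cousins through their fathers (r = 1/16) and half second cousins through their mothers (r = 1/64).
r = 1/16 + 1/64 = 0.078125.

0.078125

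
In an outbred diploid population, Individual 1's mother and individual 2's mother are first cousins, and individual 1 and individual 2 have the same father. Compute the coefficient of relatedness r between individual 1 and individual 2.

0.28125

Independent pedigree routes through distinct common ancestors add.
Individual 1 and individual 2 are related in two ways: second cousins through their mothers (r = 1/32) and half-sibs through their shared father (r = 1/4).
r = 1/32 + 1/4 = 9/32 = 0.28125.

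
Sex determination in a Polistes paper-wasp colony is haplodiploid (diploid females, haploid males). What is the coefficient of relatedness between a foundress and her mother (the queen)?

0.5

One meiotic link between diploid queen and diploid daughter: r = 1/2.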